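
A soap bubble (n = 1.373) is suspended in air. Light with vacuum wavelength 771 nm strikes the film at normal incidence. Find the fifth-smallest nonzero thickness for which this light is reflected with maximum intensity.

1263 nm

Ray reflecting at the top interface goes from n = 1.0 toward n = 1.373: a half-wave phase shift.
Ray reflecting at the bottom interface goes from n = 1.373 toward n = 1.0: no phase shift.
Exactly one π shift → a net half-wave offset.
With one net inversion, constructive interference in reflection requires 2 n t = (m + ½) λ.
The fifth-smallest nonzero thickness corresponds to m = 4: t = (m + ½) λ / (2 n) = 4.50 × 771 / (2 × 1.373) = 1263 nm.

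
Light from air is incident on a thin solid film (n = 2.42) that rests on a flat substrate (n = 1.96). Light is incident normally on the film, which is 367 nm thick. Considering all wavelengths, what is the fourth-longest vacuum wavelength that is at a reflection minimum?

444 nm

Ray reflecting at the top interface goes from n = 1.0 toward n = 2.42: a half-wave phase shift.
Ray reflecting at the bottom interface goes from n = 2.42 toward n = 1.96: no phase shift.
Net: one phase inversion between the two reflected rays.
For minimum reflection here: 2 n t = m λ.
λ = 2 n t / m. The fourth-longest wavelength is m = 4: λ = 2 × 2.42 × 367 / 4.00 = 444 nm.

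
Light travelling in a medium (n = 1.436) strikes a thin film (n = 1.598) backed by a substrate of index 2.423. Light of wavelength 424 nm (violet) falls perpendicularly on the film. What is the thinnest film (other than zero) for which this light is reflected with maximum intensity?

Ray reflecting at the top interface goes from n = 1.436 toward n = 1.598: a half-wave phase shift.
Bottom surface (1.598 → 2.423): reflection off a higher-index medium gives a half-wave phase shift.
The two reflections carry the same phase change, so no net offset.
So the condition for constructive reflection is 2 n t = m λ.
Minimum nonzero at m = 1: t = λ / (2 n) = 424 / (2 × 1.598) = 133 nm.

133 nm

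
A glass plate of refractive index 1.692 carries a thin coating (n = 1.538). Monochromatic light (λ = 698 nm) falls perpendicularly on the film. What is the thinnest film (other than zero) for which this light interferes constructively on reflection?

At the upper boundary (n = 1.0 to n = 1.538) the reflected ray undergoes a half-wave phase shift.
At the lower boundary (n = 1.538 to n = 1.692) the reflected ray undergoes a half-wave phase shift.
The two reflections carry the same phase change, so no net offset.
So the condition for constructive reflection is 2 n t = m λ.
Minimum nonzero at m = 1: t = λ / (2 n) = 698 / (2 × 1.538) = 227 nm.

227 nm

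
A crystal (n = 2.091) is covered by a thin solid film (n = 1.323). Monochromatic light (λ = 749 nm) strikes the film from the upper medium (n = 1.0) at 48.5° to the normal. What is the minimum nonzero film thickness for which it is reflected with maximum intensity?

343 nm

Ray reflecting at the top interface goes from n = 1.0 toward n = 1.323: a half-wave phase shift.
At the lower boundary (n = 1.323 to n = 2.091) the reflected ray undergoes a half-wave phase shift.
The two reflections carry the same phase change, so no net offset.
For strong reflection here: 2 n t cos θ_r = m λ.
Snell's law: 1.0 sin 48.5° = 1.323 sin θ_r → sin θ_r = 0.566, cos θ_r = 0.824.
Minimum nonzero at m = 1: t = λ / (2 n cos θ_r) = 749 / (2 × 1.323 × 0.824) = 343 nm.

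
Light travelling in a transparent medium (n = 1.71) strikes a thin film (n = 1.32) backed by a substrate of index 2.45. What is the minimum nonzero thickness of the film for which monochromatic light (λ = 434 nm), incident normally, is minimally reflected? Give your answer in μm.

Ray reflecting at the top interface goes from n = 1.71 toward n = 1.32: no phase shift.
Bottom surface (1.32 → 2.45): reflection off a higher-index medium gives a half-wave phase shift.
The two reflections differ by half a wavelength.
So the condition for destructive reflection is 2 n t = m λ.
Minimum nonzero at m = 1: t = λ / (2 n) = 434 / (2 × 1.32) = 164 nm.

0.164 μm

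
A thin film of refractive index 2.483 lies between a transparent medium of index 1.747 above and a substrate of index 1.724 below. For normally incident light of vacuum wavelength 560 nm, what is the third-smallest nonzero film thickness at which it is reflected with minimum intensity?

338 nm

Ray reflecting at the top interface goes from n = 1.747 toward n = 2.483: a half-wave phase shift.
Bottom surface (2.483 → 1.724): reflection off a lower-index medium gives no phase shift.
Net: one phase inversion between the two reflected rays.
With one net inversion, destructive interference in reflection requires 2 n t = m λ.
The third-smallest nonzero thickness corresponds to m = 3: t = m λ / (2 n) = 3.00 × 560 / (2 × 2.483) = 338 nm.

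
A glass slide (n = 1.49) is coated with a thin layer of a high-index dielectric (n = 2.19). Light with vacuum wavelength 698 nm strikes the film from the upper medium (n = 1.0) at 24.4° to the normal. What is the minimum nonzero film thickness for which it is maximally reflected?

81.1 nm

Top surface (1.0 → 2.19): reflection off a higher-index medium gives a half-wave phase shift.
At the lower boundary (n = 2.19 to n = 1.49) the reflected ray undergoes no phase shift.
The two reflections differ by half a wavelength.
With one net inversion, constructive interference in reflection requires 2 n t cos θ_r = (m + ½) λ.
Snell's law: 1.0 sin 24.4° = 2.19 sin θ_r → sin θ_r = 0.189, cos θ_r = 0.982.
Minimum at m = 0: t = λ / (4 n cos θ_r) = 698 / (4 × 2.19 × 0.982) = 81.1 nm.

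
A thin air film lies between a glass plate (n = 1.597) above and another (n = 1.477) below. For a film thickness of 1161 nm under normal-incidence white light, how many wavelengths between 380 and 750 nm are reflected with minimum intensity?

Ray reflecting at the top interface goes from n = 1.597 toward n = 1.0: no phase shift.
Ray reflecting at the bottom interface goes from n = 1.0 toward n = 1.477: a half-wave phase shift.
The two reflections differ by half a wavelength.
With one net inversion, destructive interference in reflection requires 2 n t = m λ.
λ = 2 n t / m = 2322 / m nm.
m=3: 774 nm (IR); m=4: 581 nm (visible); m=5: 464 nm (visible); m=6: 387 nm (visible); m=7: 332 nm (UV).

3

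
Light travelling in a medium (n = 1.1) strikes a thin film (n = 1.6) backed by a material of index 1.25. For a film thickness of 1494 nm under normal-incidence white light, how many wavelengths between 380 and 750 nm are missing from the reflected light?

6

Ray reflecting at the top interface goes from n = 1.1 toward n = 1.6: a half-wave phase shift.
Bottom surface (1.6 → 1.25): reflection off a lower-index medium gives no phase shift.
Exactly one π shift → a net half-wave offset.
So the condition for destructive reflection is 2 n t = m λ.
λ = 2 n t / m = 4781 / m nm.
m=6: 797 nm (IR); m=7: 683 nm (visible); m=8: 598 nm (visible); m=9: 531 nm (visible); m=10: 478 nm (visible); m=11: 435 nm (visible); m=12: 398 nm (visible); m=13: 368 nm (UV).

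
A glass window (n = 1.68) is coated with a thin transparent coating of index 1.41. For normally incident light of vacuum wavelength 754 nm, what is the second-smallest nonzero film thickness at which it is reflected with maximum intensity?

535 nm

At the upper boundary (n = 1.0 to n = 1.41) the reflected ray undergoes a half-wave phase shift.
Ray reflecting at the bottom interface goes from n = 1.41 toward n = 1.68: a half-wave phase shift.
The two reflections carry the same phase change, so no net offset.
For maximum reflection here: 2 n t = m λ.
The second-smallest nonzero thickness corresponds to m = 2: t = m λ / (2 n) = 2.00 × 754 / (2 × 1.41) = 535 nm.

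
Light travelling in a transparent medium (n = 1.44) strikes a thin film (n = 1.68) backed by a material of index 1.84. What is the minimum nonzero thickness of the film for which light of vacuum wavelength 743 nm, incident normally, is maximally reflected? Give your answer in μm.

0.221 μm

Top surface (1.44 → 1.68): reflection off a higher-index medium gives a half-wave phase shift.
Ray reflecting at the bottom interface goes from n = 1.68 toward n = 1.84: a half-wave phase shift.
Zero or two π shifts → no net half-wave offset.
With no net inversion, constructive interference in reflection requires 2 n t = m λ.
Minimum nonzero at m = 1: t = λ / (2 n) = 743 / (2 × 1.68) = 221 nm.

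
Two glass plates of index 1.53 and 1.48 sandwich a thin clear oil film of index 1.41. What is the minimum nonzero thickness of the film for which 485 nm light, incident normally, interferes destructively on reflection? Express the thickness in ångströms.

Top surface (1.53 → 1.41): reflection off a lower-index medium gives no phase shift.
Ray reflecting at the bottom interface goes from n = 1.41 toward n = 1.48: a half-wave phase shift.
Net: one phase inversion between the two reflected rays.
So the condition for destructive reflection is 2 n t = m λ.
Minimum nonzero at m = 1: t = λ / (2 n) = 485 / (2 × 1.41) = 172 nm.

1720 Å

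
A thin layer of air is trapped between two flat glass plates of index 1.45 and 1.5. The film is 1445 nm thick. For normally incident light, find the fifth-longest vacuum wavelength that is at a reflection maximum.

642 nm

Top surface (1.45 → 1.0): reflection off a lower-index medium gives no phase shift.
Bottom surface (1.0 → 1.5): reflection off a higher-index medium gives a half-wave phase shift.
Exactly one π shift → a net half-wave offset.
So the condition for constructive reflection is 2 n t = (m + ½) λ.
λ = 2 n t / (m + ½). The fifth-longest wavelength is m = 4: λ = 2 × 1.0 × 1445 / 4.50 = 642 nm.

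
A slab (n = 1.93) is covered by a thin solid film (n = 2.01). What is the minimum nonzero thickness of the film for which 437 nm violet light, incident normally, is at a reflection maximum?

54.4 nm

Top surface (1.0 → 2.01): reflection off a higher-index medium gives a half-wave phase shift.
Ray reflecting at the bottom interface goes from n = 2.01 toward n = 1.93: no phase shift.
Exactly one π shift → a net half-wave offset.
For bright reflection here: 2 n t = (m + ½) λ.
Minimum at m = 0: t = λ / (4 n) = 437 / (4 × 2.01) = 54.4 nm.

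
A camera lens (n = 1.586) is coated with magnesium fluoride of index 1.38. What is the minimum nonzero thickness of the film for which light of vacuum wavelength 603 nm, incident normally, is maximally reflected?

218 nm

At the upper boundary (n = 1.0 to n = 1.38) the reflected ray undergoes a half-wave phase shift.
Ray reflecting at the bottom interface goes from n = 1.38 toward n = 1.586: a half-wave phase shift.
Net: no relative phase inversion (both shifts match).
For maximum reflection here: 2 n t = m λ.
Minimum nonzero at m = 1: t = λ / (2 n) = 603 / (2 × 1.38) = 218 nm.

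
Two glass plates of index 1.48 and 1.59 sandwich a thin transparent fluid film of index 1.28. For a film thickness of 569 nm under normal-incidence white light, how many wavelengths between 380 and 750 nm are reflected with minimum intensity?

Ray reflecting at the top interface goes from n = 1.48 toward n = 1.28: no phase shift.
At the lower boundary (n = 1.28 to n = 1.59) the reflected ray undergoes a half-wave phase shift.
The two reflections differ by half a wavelength.
So the condition for destructive reflection is 2 n t = m λ.
λ = 2 n t / m = 1457 / m nm.
m=1: 1457 nm (IR); m=2: 728 nm (visible); m=3: 486 nm (visible); m=4: 364 nm (UV).

2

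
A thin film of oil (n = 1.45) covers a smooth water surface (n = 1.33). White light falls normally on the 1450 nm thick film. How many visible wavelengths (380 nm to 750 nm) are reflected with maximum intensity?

Ray reflecting at the top interface goes from n = 1.0 toward n = 1.45: a half-wave phase shift.
Ray reflecting at the bottom interface goes from n = 1.45 toward n = 1.33: no phase shift.
Net: one phase inversion between the two reflected rays.
With one net inversion, constructive interference in reflection requires 2 n t = (m + ½) λ.
λ = 2 n t / (m + ½) = 4205 / (m + ½) nm.
m=5: 765 nm (IR); m=6: 647 nm (visible); m=7: 561 nm (visible); m=8: 495 nm (visible); m=9: 443 nm (visible); m=10: 400 nm (visible); m=11: 366 nm (UV).

5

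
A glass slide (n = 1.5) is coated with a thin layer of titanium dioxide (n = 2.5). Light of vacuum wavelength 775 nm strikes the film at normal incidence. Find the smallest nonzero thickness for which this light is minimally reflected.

155 nm

Ray reflecting at the top interface goes from n = 1.0 toward n = 2.5: a half-wave phase shift.
Ray reflecting at the bottom interface goes from n = 2.5 toward n = 1.5: no phase shift.
Net: one phase inversion between the two reflected rays.
So the condition for destructive reflection is 2 n t = m λ.
The smallest nonzero thickness corresponds to m = 1: t = m λ / (2 n) = 1.00 × 775 / (2 × 2.5) = 155 nm.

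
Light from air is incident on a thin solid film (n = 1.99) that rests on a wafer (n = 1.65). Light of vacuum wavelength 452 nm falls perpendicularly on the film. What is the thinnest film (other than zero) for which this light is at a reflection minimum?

114 nm

At the upper boundary (n = 1.0 to n = 1.99) the reflected ray undergoes a half-wave phase shift.
Ray reflecting at the bottom interface goes from n = 1.99 toward n = 1.65: no phase shift.
Exactly one π shift → a net half-wave offset.
For weak reflection here: 2 n t = m λ.
Minimum nonzero at m = 1: t = λ / (2 n) = 452 / (2 × 1.99) = 114 nm.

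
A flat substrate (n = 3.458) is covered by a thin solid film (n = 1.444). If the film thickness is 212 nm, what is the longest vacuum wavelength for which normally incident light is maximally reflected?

612 nm

Ray reflecting at the top interface goes from n = 1.0 toward n = 1.444: a half-wave phase shift.
At the lower boundary (n = 1.444 to n = 3.458) the reflected ray undergoes a half-wave phase shift.
Zero or two π shifts → no net half-wave offset.
So the condition for constructive reflection is 2 n t = m λ.
λ = 2 n t / m. The longest wavelength is m = 1: λ = 2 × 1.444 × 212 / 1.00 = 612 nm.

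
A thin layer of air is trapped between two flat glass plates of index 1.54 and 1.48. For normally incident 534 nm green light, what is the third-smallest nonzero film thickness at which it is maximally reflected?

668 nm

Top surface (1.54 → 1.0): reflection off a lower-index medium gives no phase shift.
Ray reflecting at the bottom interface goes from n = 1.0 toward n = 1.48: a half-wave phase shift.
The two reflections differ by half a wavelength.
For bright reflection here: 2 n t = (m + ½) λ.
The third-smallest nonzero thickness corresponds to m = 2: t = (m + ½) λ / (2 n) = 2.50 × 534 / (2 × 1.0) = 668 nm.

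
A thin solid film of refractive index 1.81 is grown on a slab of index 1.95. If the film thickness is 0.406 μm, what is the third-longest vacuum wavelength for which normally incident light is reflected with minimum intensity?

At the upper boundary (n = 1.0 to n = 1.81) the reflected ray undergoes a half-wave phase shift.
Ray reflecting at the bottom interface goes from n = 1.81 toward n = 1.95: a half-wave phase shift.
Zero or two π shifts → no net half-wave offset.
So the condition for destructive reflection is 2 n t = (m + ½) λ.
λ = 2 n t / (m + ½). The third-longest wavelength is m = 2: λ = 2 × 1.81 × 406 / 2.50 = 588 nm.

588 nm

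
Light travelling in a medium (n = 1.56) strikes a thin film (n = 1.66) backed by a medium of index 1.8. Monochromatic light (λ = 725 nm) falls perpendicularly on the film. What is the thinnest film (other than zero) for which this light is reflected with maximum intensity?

218 nm

Top surface (1.56 → 1.66): reflection off a higher-index medium gives a half-wave phase shift.
At the lower boundary (n = 1.66 to n = 1.8) the reflected ray undergoes a half-wave phase shift.
Zero or two π shifts → no net half-wave offset.
With no net inversion, constructive interference in reflection requires 2 n t = m λ.
Minimum nonzero at m = 1: t = λ / (2 n) = 725 / (2 × 1.66) = 218 nm.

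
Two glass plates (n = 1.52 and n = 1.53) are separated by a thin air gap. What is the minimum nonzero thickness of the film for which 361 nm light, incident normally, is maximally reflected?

90.3 nm

Ray reflecting at the top interface goes from n = 1.52 toward n = 1.0: no phase shift.
Ray reflecting at the bottom interface goes from n = 1.0 toward n = 1.53: a half-wave phase shift.
Net: one phase inversion between the two reflected rays.
For strong reflection here: 2 n t = (m + ½) λ.
Minimum at m = 0: t = λ / (4 n) = 361 / (4 × 1.0) = 90.3 nm.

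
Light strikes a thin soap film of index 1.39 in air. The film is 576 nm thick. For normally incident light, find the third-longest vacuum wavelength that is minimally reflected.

534 nm

At the upper boundary (n = 1.0 to n = 1.39) the reflected ray undergoes a half-wave phase shift.
Ray reflecting at the bottom interface goes from n = 1.39 toward n = 1.0: no phase shift.
Net: one phase inversion between the two reflected rays.
For minimum reflection here: 2 n t = m λ.
λ = 2 n t / m. The third-longest wavelength is m = 3: λ = 2 × 1.39 × 576 / 3.00 = 534 nm.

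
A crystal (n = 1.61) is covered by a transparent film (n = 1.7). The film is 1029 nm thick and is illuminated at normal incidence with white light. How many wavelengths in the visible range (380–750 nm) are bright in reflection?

Ray reflecting at the top interface goes from n = 1.0 toward n = 1.7: a half-wave phase shift.
Bottom surface (1.7 → 1.61): reflection off a lower-index medium gives no phase shift.
Net: one phase inversion between the two reflected rays.
With one net inversion, constructive interference in reflection requires 2 n t = (m + ½) λ.
λ = 2 n t / (m + ½) = 3499 / (m + ½) nm.
m=4: 777 nm (IR); m=5: 636 nm (visible); m=6: 538 nm (visible); m=7: 466 nm (visible); m=8: 412 nm (visible); m=9: 368 nm (UV).

4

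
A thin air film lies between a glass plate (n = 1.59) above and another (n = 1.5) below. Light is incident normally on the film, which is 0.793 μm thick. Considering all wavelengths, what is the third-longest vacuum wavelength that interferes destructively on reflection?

529 nm

At the upper boundary (n = 1.59 to n = 1.0) the reflected ray undergoes no phase shift.
Ray reflecting at the bottom interface goes from n = 1.0 toward n = 1.5: a half-wave phase shift.
Exactly one π shift → a net half-wave offset.
So the condition for destructive reflection is 2 n t = m λ.
λ = 2 n t / m. The third-longest wavelength is m = 3: λ = 2 × 1.0 × 793 / 3.00 = 529 nm.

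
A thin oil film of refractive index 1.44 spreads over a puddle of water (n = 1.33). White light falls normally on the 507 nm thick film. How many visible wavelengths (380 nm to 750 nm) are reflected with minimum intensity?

2

At the upper boundary (n = 1.0 to n = 1.44) the reflected ray undergoes a half-wave phase shift.
Ray reflecting at the bottom interface goes from n = 1.44 toward n = 1.33: no phase shift.
Exactly one π shift → a net half-wave offset.
So the condition for destructive reflection is 2 n t = m λ.
λ = 2 n t / m = 1460 / m nm.
m=1: 1460 nm (IR); m=2: 730 nm (visible); m=3: 487 nm (visible); m=4: 365 nm (UV).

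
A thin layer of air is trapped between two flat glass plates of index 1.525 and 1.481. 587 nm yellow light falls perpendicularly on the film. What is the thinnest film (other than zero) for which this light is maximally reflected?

147 nm

Top surface (1.525 → 1.0): reflection off a lower-index medium gives no phase shift.
At the lower boundary (n = 1.0 to n = 1.481) the reflected ray undergoes a half-wave phase shift.
Exactly one π shift → a net half-wave offset.
For strong reflection here: 2 n t = (m + ½) λ.
Minimum at m = 0: t = λ / (4 n) = 587 / (4 × 1.0) = 147 nm.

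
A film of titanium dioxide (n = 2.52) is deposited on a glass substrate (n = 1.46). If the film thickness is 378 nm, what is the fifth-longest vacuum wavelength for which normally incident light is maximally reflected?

At the upper boundary (n = 1.0 to n = 2.52) the reflected ray undergoes a half-wave phase shift.
At the lower boundary (n = 2.52 to n = 1.46) the reflected ray undergoes no phase shift.
The two reflections differ by half a wavelength.
With one net inversion, constructive interference in reflection requires 2 n t = (m + ½) λ.
λ = 2 n t / (m + ½). The fifth-longest wavelength is m = 4: λ = 2 × 2.52 × 378 / 4.50 = 423 nm.

423 nm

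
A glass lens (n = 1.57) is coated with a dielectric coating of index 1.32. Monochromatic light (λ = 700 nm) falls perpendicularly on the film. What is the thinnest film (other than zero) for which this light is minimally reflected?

133 nm

At the upper boundary (n = 1.0 to n = 1.32) the reflected ray undergoes a half-wave phase shift.
Bottom surface (1.32 → 1.57): reflection off a higher-index medium gives a half-wave phase shift.
Net: no relative phase inversion (both shifts match).
For dark reflection here: 2 n t = (m + ½) λ.
Minimum at m = 0: t = λ / (4 n) = 700 / (4 × 1.32) = 133 nm.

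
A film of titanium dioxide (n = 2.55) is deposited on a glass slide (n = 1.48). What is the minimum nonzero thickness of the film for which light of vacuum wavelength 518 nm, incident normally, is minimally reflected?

At the upper boundary (n = 1.0 to n = 2.55) the reflected ray undergoes a half-wave phase shift.
Ray reflecting at the bottom interface goes from n = 2.55 toward n = 1.48: no phase shift.
Exactly one π shift → a net half-wave offset.
So the condition for destructive reflection is 2 n t = m λ.
Minimum nonzero at m = 1: t = λ / (2 n) = 518 / (2 × 2.55) = 102 nm.

102 nm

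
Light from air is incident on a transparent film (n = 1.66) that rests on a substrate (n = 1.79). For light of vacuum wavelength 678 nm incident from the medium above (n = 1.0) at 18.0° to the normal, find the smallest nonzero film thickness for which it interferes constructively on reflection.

208 nm

Ray reflecting at the top interface goes from n = 1.0 toward n = 1.66: a half-wave phase shift.
Ray reflecting at the bottom interface goes from n = 1.66 toward n = 1.79: a half-wave phase shift.
Zero or two π shifts → no net half-wave offset.
For strong reflection here: 2 n t cos θ_r = m λ.
Snell's law: 1.0 sin 18.0° = 1.66 sin θ_r → sin θ_r = 0.186, cos θ_r = 0.983.
Minimum nonzero at m = 1: t = λ / (2 n cos θ_r) = 678 / (2 × 1.66 × 0.983) = 208 nm.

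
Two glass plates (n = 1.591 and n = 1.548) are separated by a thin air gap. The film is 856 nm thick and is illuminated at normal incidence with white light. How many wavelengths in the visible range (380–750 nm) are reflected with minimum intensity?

Top surface (1.591 → 1.0): reflection off a lower-index medium gives no phase shift.
At the lower boundary (n = 1.0 to n = 1.548) the reflected ray undergoes a half-wave phase shift.
The two reflections differ by half a wavelength.
With one net inversion, destructive interference in reflection requires 2 n t = m λ.
λ = 2 n t / m = 1712 / m nm.
m=2: 856 nm (IR); m=3: 571 nm (visible); m=4: 428 nm (visible); m=5: 342 nm (UV).

2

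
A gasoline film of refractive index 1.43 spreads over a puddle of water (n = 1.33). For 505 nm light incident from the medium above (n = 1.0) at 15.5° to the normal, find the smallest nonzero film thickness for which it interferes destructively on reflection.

180 nm

At the upper boundary (n = 1.0 to n = 1.43) the reflected ray undergoes a half-wave phase shift.
Ray reflecting at the bottom interface goes from n = 1.43 toward n = 1.33: no phase shift.
Exactly one π shift → a net half-wave offset.
For dark reflection here: 2 n t cos θ_r = m λ.
Snell's law: 1.0 sin 15.5° = 1.43 sin θ_r → sin θ_r = 0.187, cos θ_r = 0.982.
Minimum nonzero at m = 1: t = λ / (2 n cos θ_r) = 505 / (2 × 1.43 × 0.982) = 180 nm.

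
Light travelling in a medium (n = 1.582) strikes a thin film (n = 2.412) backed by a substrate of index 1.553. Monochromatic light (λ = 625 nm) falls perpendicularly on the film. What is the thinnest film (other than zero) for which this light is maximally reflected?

Top surface (1.582 → 2.412): reflection off a higher-index medium gives a half-wave phase shift.
Ray reflecting at the bottom interface goes from n = 2.412 toward n = 1.553: no phase shift.
Net: one phase inversion between the two reflected rays.
So the condition for constructive reflection is 2 n t = (m + ½) λ.
Minimum at m = 0: t = λ / (4 n) = 625 / (4 × 2.412) = 64.8 nm.

64.8 nm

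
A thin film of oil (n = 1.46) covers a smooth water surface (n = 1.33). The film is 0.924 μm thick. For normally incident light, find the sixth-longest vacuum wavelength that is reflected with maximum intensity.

491 nm

Ray reflecting at the top interface goes from n = 1.0 toward n = 1.46: a half-wave phase shift.
Ray reflecting at the bottom interface goes from n = 1.46 toward n = 1.33: no phase shift.
Exactly one π shift → a net half-wave offset.
With one net inversion, constructive interference in reflection requires 2 n t = (m + ½) λ.
λ = 2 n t / (m + ½). The sixth-longest wavelength is m = 5: λ = 2 × 1.46 × 924 / 5.50 = 491 nm.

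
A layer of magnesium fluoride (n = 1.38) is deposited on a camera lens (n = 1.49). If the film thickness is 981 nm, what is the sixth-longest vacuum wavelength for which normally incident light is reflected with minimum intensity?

Top surface (1.0 → 1.38): reflection off a higher-index medium gives a half-wave phase shift.
Bottom surface (1.38 → 1.49): reflection off a higher-index medium gives a half-wave phase shift.
Zero or two π shifts → no net half-wave offset.
So the condition for destructive reflection is 2 n t = (m + ½) λ.
λ = 2 n t / (m + ½). The sixth-longest wavelength is m = 5: λ = 2 × 1.38 × 981 / 5.50 = 492 nm.

492 nm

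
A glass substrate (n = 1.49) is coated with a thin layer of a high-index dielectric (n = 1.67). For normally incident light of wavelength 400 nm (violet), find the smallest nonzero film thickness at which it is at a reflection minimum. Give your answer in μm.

At the upper boundary (n = 1.0 to n = 1.67) the reflected ray undergoes a half-wave phase shift.
Ray reflecting at the bottom interface goes from n = 1.67 toward n = 1.49: no phase shift.
Exactly one π shift → a net half-wave offset.
For dark reflection here: 2 n t = m λ.
Minimum nonzero at m = 1: t = λ / (2 n) = 400 / (2 × 1.67) = 120 nm.

0.120 μm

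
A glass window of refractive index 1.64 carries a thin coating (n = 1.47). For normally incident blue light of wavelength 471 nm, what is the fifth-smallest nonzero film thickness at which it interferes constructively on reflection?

Ray reflecting at the top interface goes from n = 1.0 toward n = 1.47: a half-wave phase shift.
At the lower boundary (n = 1.47 to n = 1.64) the reflected ray undergoes a half-wave phase shift.
The two reflections carry the same phase change, so no net offset.
With no net inversion, constructive interference in reflection requires 2 n t = m λ.
The fifth-smallest nonzero thickness corresponds to m = 5: t = m λ / (2 n) = 5.00 × 471 / (2 × 1.47) = 801 nm.

801 nm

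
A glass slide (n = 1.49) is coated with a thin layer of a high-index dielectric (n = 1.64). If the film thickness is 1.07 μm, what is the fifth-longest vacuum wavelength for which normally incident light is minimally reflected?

702 nm

Top surface (1.0 → 1.64): reflection off a higher-index medium gives a half-wave phase shift.
Bottom surface (1.64 → 1.49): reflection off a lower-index medium gives no phase shift.
Net: one phase inversion between the two reflected rays.
With one net inversion, destructive interference in reflection requires 2 n t = m λ.
λ = 2 n t / m. The fifth-longest wavelength is m = 5: λ = 2 × 1.64 × 1070 / 5.00 = 702 nm.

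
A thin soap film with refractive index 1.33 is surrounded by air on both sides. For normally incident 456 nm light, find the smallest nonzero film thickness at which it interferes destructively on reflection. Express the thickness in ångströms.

1714 Å

Ray reflecting at the top interface goes from n = 1.0 toward n = 1.33: a half-wave phase shift.
Ray reflecting at the bottom interface goes from n = 1.33 toward n = 1.0: no phase shift.
Exactly one π shift → a net half-wave offset.
For weak reflection here: 2 n t = m λ.
Minimum nonzero at m = 1: t = λ / (2 n) = 456 / (2 × 1.33) = 171 nm.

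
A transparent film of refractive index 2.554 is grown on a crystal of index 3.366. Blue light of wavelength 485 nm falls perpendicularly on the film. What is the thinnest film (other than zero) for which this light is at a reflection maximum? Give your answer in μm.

0.0949 μm

Ray reflecting at the top interface goes from n = 1.0 toward n = 2.554: a half-wave phase shift.
At the lower boundary (n = 2.554 to n = 3.366) the reflected ray undergoes a half-wave phase shift.
Zero or two π shifts → no net half-wave offset.
For maximum reflection here: 2 n t = m λ.
Minimum nonzero at m = 1: t = λ / (2 n) = 485 / (2 × 2.554) = 94.9 nm.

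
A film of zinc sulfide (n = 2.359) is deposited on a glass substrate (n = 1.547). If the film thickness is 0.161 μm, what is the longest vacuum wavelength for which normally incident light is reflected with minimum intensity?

760 nm

At the upper boundary (n = 1.0 to n = 2.359) the reflected ray undergoes a half-wave phase shift.
Ray reflecting at the bottom interface goes from n = 2.359 toward n = 1.547: no phase shift.
Exactly one π shift → a net half-wave offset.
So the condition for destructive reflection is 2 n t = m λ.
λ = 2 n t / m. The longest wavelength is m = 1: λ = 2 × 2.359 × 161 / 1.00 = 760 nm.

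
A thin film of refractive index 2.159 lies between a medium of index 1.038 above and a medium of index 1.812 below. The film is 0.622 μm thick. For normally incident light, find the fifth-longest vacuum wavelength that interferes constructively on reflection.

597 nm

At the upper boundary (n = 1.038 to n = 2.159) the reflected ray undergoes a half-wave phase shift.
Ray reflecting at the bottom interface goes from n = 2.159 toward n = 1.812: no phase shift.
Net: one phase inversion between the two reflected rays.
So the condition for constructive reflection is 2 n t = (m + ½) λ.
λ = 2 n t / (m + ½). The fifth-longest wavelength is m = 4: λ = 2 × 2.159 × 622 / 4.50 = 597 nm.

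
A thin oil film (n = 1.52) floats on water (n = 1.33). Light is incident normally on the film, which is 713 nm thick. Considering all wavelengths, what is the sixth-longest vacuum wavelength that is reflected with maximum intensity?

394 nm

Top surface (1.0 → 1.52): reflection off a higher-index medium gives a half-wave phase shift.
Ray reflecting at the bottom interface goes from n = 1.52 toward n = 1.33: no phase shift.
Exactly one π shift → a net half-wave offset.
For maximum reflection here: 2 n t = (m + ½) λ.
λ = 2 n t / (m + ½). The sixth-longest wavelength is m = 5: λ = 2 × 1.52 × 713 / 5.50 = 394 nm.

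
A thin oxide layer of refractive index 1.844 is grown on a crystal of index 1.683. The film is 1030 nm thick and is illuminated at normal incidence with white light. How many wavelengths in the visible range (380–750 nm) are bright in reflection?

At the upper boundary (n = 1.0 to n = 1.844) the reflected ray undergoes a half-wave phase shift.
At the lower boundary (n = 1.844 to n = 1.683) the reflected ray undergoes no phase shift.
Exactly one π shift → a net half-wave offset.
With one net inversion, constructive interference in reflection requires 2 n t = (m + ½) λ.
λ = 2 n t / (m + ½) = 3799 / (m + ½) nm.
m=4: 844 nm (IR); m=5: 691 nm (visible); m=6: 584 nm (visible); m=7: 506 nm (visible); m=8: 447 nm (visible); m=9: 400 nm (visible); m=10: 362 nm (UV).

5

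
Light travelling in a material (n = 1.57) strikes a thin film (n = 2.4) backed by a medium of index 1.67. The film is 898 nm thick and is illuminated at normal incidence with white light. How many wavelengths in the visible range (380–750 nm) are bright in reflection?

5

At the upper boundary (n = 1.57 to n = 2.4) the reflected ray undergoes a half-wave phase shift.
Ray reflecting at the bottom interface goes from n = 2.4 toward n = 1.67: no phase shift.
The two reflections differ by half a wavelength.
For strong reflection here: 2 n t = (m + ½) λ.
λ = 2 n t / (m + ½) = 4310 / (m + ½) nm.
m=5: 784 nm (IR); m=6: 663 nm (visible); m=7: 575 nm (visible); m=8: 507 nm (visible); m=9: 454 nm (visible); m=10: 411 nm (visible); m=11: 375 nm (UV).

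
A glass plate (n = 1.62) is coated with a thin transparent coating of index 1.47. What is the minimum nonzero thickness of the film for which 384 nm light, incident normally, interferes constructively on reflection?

At the upper boundary (n = 1.0 to n = 1.47) the reflected ray undergoes a half-wave phase shift.
Bottom surface (1.47 → 1.62): reflection off a higher-index medium gives a half-wave phase shift.
Zero or two π shifts → no net half-wave offset.
So the condition for constructive reflection is 2 n t = m λ.
Minimum nonzero at m = 1: t = λ / (2 n) = 384 / (2 × 1.47) = 131 nm.

131 nm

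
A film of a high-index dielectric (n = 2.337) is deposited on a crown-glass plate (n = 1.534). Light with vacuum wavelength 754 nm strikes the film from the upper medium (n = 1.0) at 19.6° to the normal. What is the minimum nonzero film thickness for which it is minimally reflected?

163 nm

Top surface (1.0 → 2.337): reflection off a higher-index medium gives a half-wave phase shift.
Bottom surface (2.337 → 1.534): reflection off a lower-index medium gives no phase shift.
The two reflections differ by half a wavelength.
For dark reflection here: 2 n t cos θ_r = m λ.
Snell's law: 1.0 sin 19.6° = 2.337 sin θ_r → sin θ_r = 0.144, cos θ_r = 0.990.
Minimum nonzero at m = 1: t = λ / (2 n cos θ_r) = 754 / (2 × 2.337 × 0.990) = 163 nm.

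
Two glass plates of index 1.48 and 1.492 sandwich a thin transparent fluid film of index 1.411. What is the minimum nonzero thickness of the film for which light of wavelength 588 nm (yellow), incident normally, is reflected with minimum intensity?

At the upper boundary (n = 1.48 to n = 1.411) the reflected ray undergoes no phase shift.
Ray reflecting at the bottom interface goes from n = 1.411 toward n = 1.492: a half-wave phase shift.
The two reflections differ by half a wavelength.
With one net inversion, destructive interference in reflection requires 2 n t = m λ.
Minimum nonzero at m = 1: t = λ / (2 n) = 588 / (2 × 1.411) = 208 nm.

208 nm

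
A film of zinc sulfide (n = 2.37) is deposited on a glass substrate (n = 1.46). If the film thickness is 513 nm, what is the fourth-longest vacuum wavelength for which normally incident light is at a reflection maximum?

695 nm

At the upper boundary (n = 1.0 to n = 2.37) the reflected ray undergoes a half-wave phase shift.
Ray reflecting at the bottom interface goes from n = 2.37 toward n = 1.46: no phase shift.
Net: one phase inversion between the two reflected rays.
For bright reflection here: 2 n t = (m + ½) λ.
λ = 2 n t / (m + ½). The fourth-longest wavelength is m = 3: λ = 2 × 2.37 × 513 / 3.50 = 695 nm.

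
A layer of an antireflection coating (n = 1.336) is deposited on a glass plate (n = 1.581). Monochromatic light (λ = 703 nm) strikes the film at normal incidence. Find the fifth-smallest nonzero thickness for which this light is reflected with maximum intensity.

Top surface (1.0 → 1.336): reflection off a higher-index medium gives a half-wave phase shift.
Ray reflecting at the bottom interface goes from n = 1.336 toward n = 1.581: a half-wave phase shift.
Zero or two π shifts → no net half-wave offset.
So the condition for constructive reflection is 2 n t = m λ.
The fifth-smallest nonzero thickness corresponds to m = 5: t = m λ / (2 n) = 5.00 × 703 / (2 × 1.336) = 1315 nm.

1315 nm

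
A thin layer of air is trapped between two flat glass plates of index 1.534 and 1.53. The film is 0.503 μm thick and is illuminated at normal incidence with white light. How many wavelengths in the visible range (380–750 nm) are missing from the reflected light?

Ray reflecting at the top interface goes from n = 1.534 toward n = 1.0: no phase shift.
Bottom surface (1.0 → 1.53): reflection off a higher-index medium gives a half-wave phase shift.
The two reflections differ by half a wavelength.
With one net inversion, destructive interference in reflection requires 2 n t = m λ.
λ = 2 n t / m = 1006 / m nm.
m=1: 1006 nm (IR); m=2: 503 nm (visible); m=3: 335 nm (UV).

1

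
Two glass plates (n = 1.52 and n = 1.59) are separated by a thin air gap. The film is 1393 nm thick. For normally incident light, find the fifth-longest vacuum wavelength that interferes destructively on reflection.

At the upper boundary (n = 1.52 to n = 1.0) the reflected ray undergoes no phase shift.
Bottom surface (1.0 → 1.59): reflection off a higher-index medium gives a half-wave phase shift.
Exactly one π shift → a net half-wave offset.
So the condition for destructive reflection is 2 n t = m λ.
λ = 2 n t / m. The fifth-longest wavelength is m = 5: λ = 2 × 1.0 × 1393 / 5.00 = 557 nm.

557 nm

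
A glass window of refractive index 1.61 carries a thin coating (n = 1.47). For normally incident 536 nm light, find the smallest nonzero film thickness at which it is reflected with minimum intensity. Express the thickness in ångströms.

At the upper boundary (n = 1.0 to n = 1.47) the reflected ray undergoes a half-wave phase shift.
At the lower boundary (n = 1.47 to n = 1.61) the reflected ray undergoes a half-wave phase shift.
Zero or two π shifts → no net half-wave offset.
With no net inversion, destructive interference in reflection requires 2 n t = (m + ½) λ.
Minimum at m = 0: t = λ / (4 n) = 536 / (4 × 1.47) = 91.2 nm.

912 Å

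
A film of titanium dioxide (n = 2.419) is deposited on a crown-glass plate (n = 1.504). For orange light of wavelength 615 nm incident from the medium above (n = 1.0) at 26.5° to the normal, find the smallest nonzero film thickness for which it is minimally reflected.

129 nm

At the upper boundary (n = 1.0 to n = 2.419) the reflected ray undergoes a half-wave phase shift.
Ray reflecting at the bottom interface goes from n = 2.419 toward n = 1.504: no phase shift.
Net: one phase inversion between the two reflected rays.
With one net inversion, destructive interference in reflection requires 2 n t cos θ_r = m λ.
Snell's law: 1.0 sin 26.5° = 2.419 sin θ_r → sin θ_r = 0.184, cos θ_r = 0.983.
Minimum nonzero at m = 1: t = λ / (2 n cos θ_r) = 615 / (2 × 2.419 × 0.983) = 129 nm.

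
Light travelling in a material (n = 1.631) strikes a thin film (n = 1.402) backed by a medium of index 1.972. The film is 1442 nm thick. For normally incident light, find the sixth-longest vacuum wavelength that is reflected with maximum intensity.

At the upper boundary (n = 1.631 to n = 1.402) the reflected ray undergoes no phase shift.
Bottom surface (1.402 → 1.972): reflection off a higher-index medium gives a half-wave phase shift.
Exactly one π shift → a net half-wave offset.
For bright reflection here: 2 n t = (m + ½) λ.
λ = 2 n t / (m + ½). The sixth-longest wavelength is m = 5: λ = 2 × 1.402 × 1442 / 5.50 = 735 nm.

735 nm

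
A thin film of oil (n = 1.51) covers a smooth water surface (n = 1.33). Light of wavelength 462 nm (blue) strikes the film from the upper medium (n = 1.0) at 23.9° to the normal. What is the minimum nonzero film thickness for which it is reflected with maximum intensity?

At the upper boundary (n = 1.0 to n = 1.51) the reflected ray undergoes a half-wave phase shift.
Bottom surface (1.51 → 1.33): reflection off a lower-index medium gives no phase shift.
Net: one phase inversion between the two reflected rays.
For maximum reflection here: 2 n t cos θ_r = (m + ½) λ.
Snell's law: 1.0 sin 23.9° = 1.51 sin θ_r → sin θ_r = 0.268, cos θ_r = 0.963.
Minimum at m = 0: t = λ / (4 n cos θ_r) = 462 / (4 × 1.51 × 0.963) = 79.4 nm.

79.4 nm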